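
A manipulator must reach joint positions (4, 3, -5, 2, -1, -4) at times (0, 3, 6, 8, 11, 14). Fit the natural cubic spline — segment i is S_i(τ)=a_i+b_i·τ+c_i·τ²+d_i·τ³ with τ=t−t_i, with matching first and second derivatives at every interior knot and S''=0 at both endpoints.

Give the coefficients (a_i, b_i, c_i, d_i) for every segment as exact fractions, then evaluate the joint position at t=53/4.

  seg 0: a=4 b=263/290 c=0 d=-1079/7830
  seg 1: a=3 b=-408/145 c=-1079/870 d=673/1566
  seg 2: a=-5 b=391/290 c=381/145 d=-45/58
  seg 3: a=2 b=739/290 c=-294/145 d=49/174
  seg 4: a=-1 b=-292/145 c=147/290 d=-49/870
S(53/4) = -13387/3712

Δ: Δ0=-1/3, Δ1=-8/3, Δ2=7/2, Δ3=-1, Δ4=-1
row 1: diag=12, rhs=-14; c'=1/4, d'=-7/6
row 2: denom=10−3·1/4=37/4; d'=(37−3·-7/6)/(37/4)=162/37
row 3: denom=10−2·8/37=354/37; d'=(-27−2·162/37)/(354/37)=-441/118
row 4: denom=12−3·37/118=1305/118; d'=(0−3·-441/118)/(1305/118)=147/145
back: M4=147/145
back: M3=-441/118−37/118·147/145=-588/145
back: M2=162/37−8/37·-588/145=762/145
back: M1=-7/6−1/4·762/145=-1079/435
M: M0=0, M1=-1079/435, M2=762/145, M3=-588/145, M4=147/145, M5=0
seg 0: a=4, c=M0/2=0, d=(M1−M0)/(6·3)=-1079/7830, b=Δ0−h0·(2M0+M1)/6=263/290
seg 1: a=3, c=M1/2=-1079/870, d=(M2−M1)/(6·3)=673/1566, b=Δ1−h1·(2M1+M2)/6=-408/145
seg 2: a=-5, c=M2/2=381/145, d=(M3−M2)/(6·2)=-45/58, b=Δ2−h2·(2M2+M3)/6=391/290
seg 3: a=2, c=M3/2=-294/145, d=(M4−M3)/(6·3)=49/174, b=Δ3−h3·(2M3+M4)/6=739/290
seg 4: a=-1, c=M4/2=147/290, d=(M5−M4)/(6·3)=-49/870, b=Δ4−h4·(2M4+M5)/6=-292/145
t_q=53/4 → seg 4, τ=9/4; S=-1+-292/145·τ+147/290·τ²+-49/870·τ³=-13387/3712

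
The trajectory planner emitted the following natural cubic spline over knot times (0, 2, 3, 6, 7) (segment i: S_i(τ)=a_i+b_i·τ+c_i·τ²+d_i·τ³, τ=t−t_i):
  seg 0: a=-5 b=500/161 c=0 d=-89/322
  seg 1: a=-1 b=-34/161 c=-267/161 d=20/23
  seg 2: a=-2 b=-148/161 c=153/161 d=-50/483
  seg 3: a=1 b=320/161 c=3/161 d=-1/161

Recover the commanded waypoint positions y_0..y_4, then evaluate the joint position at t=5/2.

y_0=-5 y_1=-1 y_2=-2 y_3=1 y_4=3
S(5/2) = -909/644

y_0 = S_0(0) = a_0 = -5
y_1 = S_1(0) = a_1 = -1
y_2 = S_2(0) = a_2 = -2
y_3 = S_3(0) = a_3 = 1
y_4 = S_3(1) = 3
t_q=5/2 is in segment 1 (τ=1/2); S_1(τ)=-909/644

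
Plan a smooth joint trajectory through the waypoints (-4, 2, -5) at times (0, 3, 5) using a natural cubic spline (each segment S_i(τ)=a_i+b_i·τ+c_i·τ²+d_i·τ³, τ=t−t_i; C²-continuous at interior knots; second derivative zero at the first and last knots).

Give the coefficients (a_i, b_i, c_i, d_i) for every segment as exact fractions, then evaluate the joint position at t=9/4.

  seg 0: a=-4 b=73/20 c=0 d=-11/60
  seg 1: a=2 b=-13/10 c=-33/20 d=11/40
S(9/4) = 2719/1280

Δ: Δ0=2, Δ1=-7/2
row 1: diag=10, rhs=-33; c'=1/5, d'=-33/10
back: M1=-33/10
M: M0=0, M1=-33/10, M2=0
seg 0: a=-4, c=M0/2=0, d=(M1−M0)/(6·3)=-11/60, b=Δ0−h0·(2M0+M1)/6=73/20
seg 1: a=2, c=M1/2=-33/20, d=(M2−M1)/(6·2)=11/40, b=Δ1−h1·(2M1+M2)/6=-13/10
t_q=9/4 → seg 0, τ=9/4; S=-4+73/20·τ+0·τ²+-11/60·τ³=2719/1280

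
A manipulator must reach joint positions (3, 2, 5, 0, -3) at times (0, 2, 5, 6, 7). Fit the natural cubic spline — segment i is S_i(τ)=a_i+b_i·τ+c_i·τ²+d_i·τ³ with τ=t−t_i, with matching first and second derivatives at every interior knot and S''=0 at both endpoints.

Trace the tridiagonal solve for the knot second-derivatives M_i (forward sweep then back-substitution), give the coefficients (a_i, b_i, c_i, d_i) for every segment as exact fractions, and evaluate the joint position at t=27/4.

Δ: Δ0=-1/2, Δ1=1, Δ2=-5, Δ3=-3
row 1: diag=10, rhs=9; c'=3/10, d'=9/10
row 2: denom=8−3·3/10=71/10; d'=(-36−3·9/10)/(71/10)=-387/71
row 3: denom=4−1·10/71=274/71; d'=(12−1·-387/71)/(274/71)=1239/274
back: M3=1239/274
back: M2=-387/71−10/71·1239/274=-834/137
back: M1=9/10−3/10·-834/137=747/274
M: M0=0, M1=747/274, M2=-834/137, M3=1239/274, M4=0
seg 0: a=3, c=M0/2=0, d=(M1−M0)/(6·2)=249/1096, b=Δ0−h0·(2M0+M1)/6=-193/137
seg 1: a=2, c=M1/2=747/548, d=(M2−M1)/(6·3)=-805/1644, b=Δ1−h1·(2M1+M2)/6=361/274
seg 2: a=5, c=M2/2=-417/137, d=(M3−M2)/(6·1)=969/548, b=Δ2−h2·(2M2+M3)/6=-2041/548
seg 3: a=0, c=M3/2=1239/548, d=(M4−M3)/(6·1)=-413/548, b=Δ3−h3·(2M3+M4)/6=-1235/274
t_q=27/4 → seg 3, τ=3/4; S=0+-1235/274·τ+1239/548·τ²+-413/548·τ³=-85107/35072

  seg 0: a=3 b=-193/137 c=0 d=249/1096
  seg 1: a=2 b=361/274 c=747/548 d=-805/1644
  seg 2: a=5 b=-2041/548 c=-417/137 d=969/548
  seg 3: a=0 b=-1235/274 c=1239/548 d=-413/548
S(27/4) = -85107/35072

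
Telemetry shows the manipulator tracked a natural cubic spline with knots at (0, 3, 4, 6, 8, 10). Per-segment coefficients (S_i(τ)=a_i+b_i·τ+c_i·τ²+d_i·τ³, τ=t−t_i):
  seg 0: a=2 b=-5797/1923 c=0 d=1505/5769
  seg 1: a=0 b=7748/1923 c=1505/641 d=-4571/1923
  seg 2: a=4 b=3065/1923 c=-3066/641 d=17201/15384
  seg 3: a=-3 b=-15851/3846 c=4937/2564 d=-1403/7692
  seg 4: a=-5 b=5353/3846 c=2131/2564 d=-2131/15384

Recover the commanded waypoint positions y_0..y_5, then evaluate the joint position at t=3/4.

y_0 = S_0(0) = a_0 = 2
y_1 = S_1(0) = a_1 = 0
y_2 = S_2(0) = a_2 = 4
y_3 = S_3(0) = a_3 = -3
y_4 = S_4(0) = a_4 = -5
y_5 = S_4(2) = 0
t_q=3/4 is in segment 0 (τ=3/4); S_0(τ)=-6189/41024

y_0=2 y_1=0 y_2=4 y_3=-3 y_4=-5 y_5=0
S(3/4) = -6189/41024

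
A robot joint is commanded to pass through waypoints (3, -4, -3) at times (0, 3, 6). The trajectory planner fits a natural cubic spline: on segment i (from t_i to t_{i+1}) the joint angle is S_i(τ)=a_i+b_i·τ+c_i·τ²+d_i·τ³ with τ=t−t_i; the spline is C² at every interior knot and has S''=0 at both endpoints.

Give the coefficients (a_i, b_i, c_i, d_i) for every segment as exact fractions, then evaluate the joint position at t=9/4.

Δ: Δ0=-7/3, Δ1=1/3
row 1: diag=12, rhs=16; c'=1/4, d'=4/3
back: M1=4/3
M: M0=0, M1=4/3, M2=0
seg 0: a=3, c=M0/2=0, d=(M1−M0)/(6·3)=2/27, b=Δ0−h0·(2M0+M1)/6=-3
seg 1: a=-4, c=M1/2=2/3, d=(M2−M1)/(6·3)=-2/27, b=Δ1−h1·(2M1+M2)/6=-1
t_q=9/4 → seg 0, τ=9/4; S=3+-3·τ+0·τ²+2/27·τ³=-93/32

  seg 0: a=3 b=-3 c=0 d=2/27
  seg 1: a=-4 b=-1 c=2/3 d=-2/27
S(9/4) = -93/32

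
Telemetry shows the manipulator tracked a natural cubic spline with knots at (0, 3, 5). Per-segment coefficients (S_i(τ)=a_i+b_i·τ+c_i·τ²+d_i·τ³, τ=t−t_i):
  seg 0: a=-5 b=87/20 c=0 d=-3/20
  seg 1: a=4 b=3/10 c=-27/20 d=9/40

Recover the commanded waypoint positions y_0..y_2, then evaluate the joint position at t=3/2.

y_0=-5 y_1=4 y_2=1
S(3/2) = 163/160

y_0 = S_0(0) = a_0 = -5
y_1 = S_1(0) = a_1 = 4
y_2 = S_1(2) = 1
t_q=3/2 is in segment 0 (τ=3/2); S_0(τ)=163/160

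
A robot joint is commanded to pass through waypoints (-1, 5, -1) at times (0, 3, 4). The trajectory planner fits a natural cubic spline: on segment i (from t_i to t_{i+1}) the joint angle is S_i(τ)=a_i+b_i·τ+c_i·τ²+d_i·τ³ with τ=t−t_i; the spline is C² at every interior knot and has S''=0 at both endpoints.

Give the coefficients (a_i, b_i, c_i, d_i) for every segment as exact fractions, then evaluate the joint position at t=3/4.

Δ: Δ0=2, Δ1=-6
row 1: diag=8, rhs=-48; c'=1/8, d'=-6
back: M1=-6
M: M0=0, M1=-6, M2=0
seg 0: a=-1, c=M0/2=0, d=(M1−M0)/(6·3)=-1/3, b=Δ0−h0·(2M0+M1)/6=5
seg 1: a=5, c=M1/2=-3, d=(M2−M1)/(6·1)=1, b=Δ1−h1·(2M1+M2)/6=-4
t_q=3/4 → seg 0, τ=3/4; S=-1+5·τ+0·τ²+-1/3·τ³=167/64

  seg 0: a=-1 b=5 c=0 d=-1/3
  seg 1: a=5 b=-4 c=-3 d=1
S(3/4) = 167/64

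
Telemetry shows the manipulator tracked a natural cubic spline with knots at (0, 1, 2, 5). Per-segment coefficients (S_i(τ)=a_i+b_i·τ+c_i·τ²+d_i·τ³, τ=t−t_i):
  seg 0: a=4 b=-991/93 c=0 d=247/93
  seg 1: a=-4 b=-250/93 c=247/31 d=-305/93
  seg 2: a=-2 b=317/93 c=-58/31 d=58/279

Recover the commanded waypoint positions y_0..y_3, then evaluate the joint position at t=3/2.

y_0=4 y_1=-4 y_2=-2 y_3=-3
S(3/2) = -933/248

y_0 = S_0(0) = a_0 = 4
y_1 = S_1(0) = a_1 = -4
y_2 = S_2(0) = a_2 = -2
y_3 = S_2(3) = -3
t_q=3/2 is in segment 1 (τ=1/2); S_1(τ)=-933/248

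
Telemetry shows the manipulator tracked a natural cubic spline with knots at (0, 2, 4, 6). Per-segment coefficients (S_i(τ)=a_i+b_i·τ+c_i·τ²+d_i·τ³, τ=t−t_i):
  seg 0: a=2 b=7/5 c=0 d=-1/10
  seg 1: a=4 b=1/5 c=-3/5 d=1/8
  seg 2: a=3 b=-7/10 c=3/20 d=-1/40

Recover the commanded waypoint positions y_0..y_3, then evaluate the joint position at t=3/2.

y_0 = S_0(0) = a_0 = 2
y_1 = S_1(0) = a_1 = 4
y_2 = S_2(0) = a_2 = 3
y_3 = S_2(2) = 2
t_q=3/2 is in segment 0 (τ=3/2); S_0(τ)=301/80

y_0=2 y_1=4 y_2=3 y_3=2
S(3/2) = 301/80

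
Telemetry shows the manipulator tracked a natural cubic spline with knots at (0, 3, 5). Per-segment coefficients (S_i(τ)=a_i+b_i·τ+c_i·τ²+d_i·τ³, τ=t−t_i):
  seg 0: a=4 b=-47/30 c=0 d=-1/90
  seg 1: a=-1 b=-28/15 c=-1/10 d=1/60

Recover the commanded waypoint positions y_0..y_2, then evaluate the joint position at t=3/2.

y_0 = S_0(0) = a_0 = 4
y_1 = S_1(0) = a_1 = -1
y_2 = S_1(2) = -5
t_q=3/2 is in segment 0 (τ=3/2); S_0(τ)=129/80

y_0=4 y_1=-1 y_2=-5
S(3/2) = 129/80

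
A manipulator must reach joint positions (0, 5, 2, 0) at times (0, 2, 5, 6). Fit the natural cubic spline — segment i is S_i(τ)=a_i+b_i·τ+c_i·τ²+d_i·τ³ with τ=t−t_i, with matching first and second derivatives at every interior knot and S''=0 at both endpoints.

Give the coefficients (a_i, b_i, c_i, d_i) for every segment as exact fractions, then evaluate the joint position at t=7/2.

  seg 0: a=0 b=455/142 c=0 d=-25/142
  seg 1: a=5 b=155/142 c=-75/71 d=17/142
  seg 2: a=2 b=-143/71 c=3/142 d=-1/142
S(7/2) = 5299/1136

Δ: Δ0=5/2, Δ1=-1, Δ2=-2
row 1: diag=10, rhs=-21; c'=3/10, d'=-21/10
row 2: denom=8−3·3/10=71/10; d'=(-6−3·-21/10)/(71/10)=3/71
back: M2=3/71
back: M1=-21/10−3/10·3/71=-150/71
M: M0=0, M1=-150/71, M2=3/71, M3=0
seg 0: a=0, c=M0/2=0, d=(M1−M0)/(6·2)=-25/142, b=Δ0−h0·(2M0+M1)/6=455/142
seg 1: a=5, c=M1/2=-75/71, d=(M2−M1)/(6·3)=17/142, b=Δ1−h1·(2M1+M2)/6=155/142
seg 2: a=2, c=M2/2=3/142, d=(M3−M2)/(6·1)=-1/142, b=Δ2−h2·(2M2+M3)/6=-143/71
t_q=7/2 → seg 1, τ=3/2; S=5+155/142·τ+-75/71·τ²+17/142·τ³=5299/1136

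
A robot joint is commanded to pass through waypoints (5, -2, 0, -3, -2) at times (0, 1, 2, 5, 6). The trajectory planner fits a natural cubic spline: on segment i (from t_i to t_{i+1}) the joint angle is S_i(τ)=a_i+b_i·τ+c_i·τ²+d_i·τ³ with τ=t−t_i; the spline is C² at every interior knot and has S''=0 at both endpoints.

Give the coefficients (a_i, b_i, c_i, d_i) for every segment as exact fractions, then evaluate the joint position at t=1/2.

Δ: Δ0=-7, Δ1=2, Δ2=-1, Δ3=1
row 1: diag=4, rhs=54; c'=1/4, d'=27/2
row 2: denom=8−1·1/4=31/4; d'=(-18−1·27/2)/(31/4)=-126/31
row 3: denom=8−3·12/31=212/31; d'=(12−3·-126/31)/(212/31)=375/106
back: M3=375/106
back: M2=-126/31−12/31·375/106=-288/53
back: M1=27/2−1/4·-288/53=1575/106
M: M0=0, M1=1575/106, M2=-288/53, M3=375/106, M4=0
seg 0: a=5, c=M0/2=0, d=(M1−M0)/(6·1)=525/212, b=Δ0−h0·(2M0+M1)/6=-2009/212
seg 1: a=-2, c=M1/2=1575/212, d=(M2−M1)/(6·1)=-717/212, b=Δ1−h1·(2M1+M2)/6=-217/106
seg 2: a=0, c=M2/2=-144/53, d=(M3−M2)/(6·3)=317/636, b=Δ2−h2·(2M2+M3)/6=565/212
seg 3: a=-3, c=M3/2=375/212, d=(M4−M3)/(6·1)=-125/212, b=Δ3−h3·(2M3+M4)/6=-19/106
t_q=1/2 → seg 0, τ=1/2; S=5+-2009/212·τ+0·τ²+525/212·τ³=969/1696

  seg 0: a=5 b=-2009/212 c=0 d=525/212
  seg 1: a=-2 b=-217/106 c=1575/212 d=-717/212
  seg 2: a=0 b=565/212 c=-144/53 d=317/636
  seg 3: a=-3 b=-19/106 c=375/212 d=-125/212
S(1/2) = 969/1696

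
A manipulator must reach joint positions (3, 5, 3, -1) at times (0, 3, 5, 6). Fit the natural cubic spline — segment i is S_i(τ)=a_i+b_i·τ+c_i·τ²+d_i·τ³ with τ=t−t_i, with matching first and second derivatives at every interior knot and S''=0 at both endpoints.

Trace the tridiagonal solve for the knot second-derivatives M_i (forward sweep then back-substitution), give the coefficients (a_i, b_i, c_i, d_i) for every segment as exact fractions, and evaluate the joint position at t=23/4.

Δ: Δ0=2/3, Δ1=-1, Δ2=-4
row 1: diag=10, rhs=-10; c'=1/5, d'=-1
row 2: denom=6−2·1/5=28/5; d'=(-18−2·-1)/(28/5)=-20/7
back: M2=-20/7
back: M1=-1−1/5·-20/7=-3/7
M: M0=0, M1=-3/7, M2=-20/7, M3=0
seg 0: a=3, c=M0/2=0, d=(M1−M0)/(6·3)=-1/42, b=Δ0−h0·(2M0+M1)/6=37/42
seg 1: a=5, c=M1/2=-3/14, d=(M2−M1)/(6·2)=-17/84, b=Δ1−h1·(2M1+M2)/6=5/21
seg 2: a=3, c=M2/2=-10/7, d=(M3−M2)/(6·1)=10/21, b=Δ2−h2·(2M2+M3)/6=-64/21
t_q=23/4 → seg 2, τ=3/4; S=3+-64/21·τ+-10/7·τ²+10/21·τ³=25/224

  seg 0: a=3 b=37/42 c=0 d=-1/42
  seg 1: a=5 b=5/21 c=-3/14 d=-17/84
  seg 2: a=3 b=-64/21 c=-10/7 d=10/21
S(23/4) = 25/224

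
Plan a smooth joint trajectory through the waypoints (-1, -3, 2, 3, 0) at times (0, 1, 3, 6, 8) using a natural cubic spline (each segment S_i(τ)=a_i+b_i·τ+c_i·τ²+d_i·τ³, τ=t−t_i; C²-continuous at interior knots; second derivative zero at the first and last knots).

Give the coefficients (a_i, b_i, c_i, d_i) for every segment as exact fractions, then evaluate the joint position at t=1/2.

Δ: Δ0=-2, Δ1=5/2, Δ2=1/3, Δ3=-3/2
row 1: diag=6, rhs=27; c'=1/3, d'=9/2
row 2: denom=10−2·1/3=28/3; d'=(-13−2·9/2)/(28/3)=-33/14
row 3: denom=10−3·9/28=253/28; d'=(-11−3·-33/14)/(253/28)=-10/23
back: M3=-10/23
back: M2=-33/14−9/28·-10/23=-51/23
back: M1=9/2−1/3·-51/23=241/46
M: M0=0, M1=241/46, M2=-51/23, M3=-10/23, M4=0
seg 0: a=-1, c=M0/2=0, d=(M1−M0)/(6·1)=241/276, b=Δ0−h0·(2M0+M1)/6=-793/276
seg 1: a=-3, c=M1/2=241/92, d=(M2−M1)/(6·2)=-343/552, b=Δ1−h1·(2M1+M2)/6=-35/138
seg 2: a=2, c=M2/2=-51/46, d=(M3−M2)/(6·3)=41/414, b=Δ2−h2·(2M2+M3)/6=191/69
seg 3: a=3, c=M3/2=-5/23, d=(M4−M3)/(6·2)=5/138, b=Δ3−h3·(2M3+M4)/6=-167/138
t_q=1/2 → seg 0, τ=1/2; S=-1+-793/276·τ+0·τ²+241/276·τ³=-1713/736

  seg 0: a=-1 b=-793/276 c=0 d=241/276
  seg 1: a=-3 b=-35/138 c=241/92 d=-343/552
  seg 2: a=2 b=191/69 c=-51/46 d=41/414
  seg 3: a=3 b=-167/138 c=-5/23 d=5/138
S(1/2) = -1713/736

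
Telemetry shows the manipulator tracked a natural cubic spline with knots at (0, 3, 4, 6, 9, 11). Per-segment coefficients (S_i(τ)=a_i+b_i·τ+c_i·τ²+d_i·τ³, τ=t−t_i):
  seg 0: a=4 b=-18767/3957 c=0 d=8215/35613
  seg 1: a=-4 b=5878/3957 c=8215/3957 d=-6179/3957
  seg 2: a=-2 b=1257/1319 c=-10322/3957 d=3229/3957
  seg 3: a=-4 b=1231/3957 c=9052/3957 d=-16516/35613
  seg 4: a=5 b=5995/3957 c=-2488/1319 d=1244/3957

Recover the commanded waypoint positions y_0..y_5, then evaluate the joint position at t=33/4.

y_0=4 y_1=-4 y_2=-2 y_3=-4 y_4=5 y_5=3
S(33/4) = 63277/21104

y_0 = S_0(0) = a_0 = 4
y_1 = S_1(0) = a_1 = -4
y_2 = S_2(0) = a_2 = -2
y_3 = S_3(0) = a_3 = -4
y_4 = S_4(0) = a_4 = 5
y_5 = S_4(2) = 3
t_q=33/4 is in segment 3 (τ=9/4); S_3(τ)=63277/21104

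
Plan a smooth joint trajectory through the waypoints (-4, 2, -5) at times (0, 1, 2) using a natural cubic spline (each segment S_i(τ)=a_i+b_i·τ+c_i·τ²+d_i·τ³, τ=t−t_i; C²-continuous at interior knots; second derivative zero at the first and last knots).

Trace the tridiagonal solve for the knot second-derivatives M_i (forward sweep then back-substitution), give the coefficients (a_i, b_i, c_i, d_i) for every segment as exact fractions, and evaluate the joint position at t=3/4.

Δ: Δ0=6, Δ1=-7
row 1: diag=4, rhs=-78; c'=1/4, d'=-39/2
back: M1=-39/2
M: M0=0, M1=-39/2, M2=0
seg 0: a=-4, c=M0/2=0, d=(M1−M0)/(6·1)=-13/4, b=Δ0−h0·(2M0+M1)/6=37/4
seg 1: a=2, c=M1/2=-39/4, d=(M2−M1)/(6·1)=13/4, b=Δ1−h1·(2M1+M2)/6=-1/2
t_q=3/4 → seg 0, τ=3/4; S=-4+37/4·τ+0·τ²+-13/4·τ³=401/256

  seg 0: a=-4 b=37/4 c=0 d=-13/4
  seg 1: a=2 b=-1/2 c=-39/4 d=13/4
S(3/4) = 401/256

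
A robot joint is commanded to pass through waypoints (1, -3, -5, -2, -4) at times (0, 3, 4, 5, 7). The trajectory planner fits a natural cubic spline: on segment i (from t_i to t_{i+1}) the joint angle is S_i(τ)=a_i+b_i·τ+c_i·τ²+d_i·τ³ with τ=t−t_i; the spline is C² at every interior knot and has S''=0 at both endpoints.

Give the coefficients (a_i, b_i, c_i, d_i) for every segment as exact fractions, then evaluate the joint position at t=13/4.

  seg 0: a=1 b=-134/267 c=0 d=-74/801
  seg 1: a=-3 b=-800/267 c=-74/89 d=488/267
  seg 2: a=-5 b=220/267 c=414/89 d=-661/267
  seg 3: a=-2 b=721/267 c=-247/89 d=247/534
S(13/4) = -1343/356

Δ: Δ0=-4/3, Δ1=-2, Δ2=3, Δ3=-1
row 1: diag=8, rhs=-4; c'=1/8, d'=-1/2
row 2: denom=4−1·1/8=31/8; d'=(30−1·-1/2)/(31/8)=244/31
row 3: denom=6−1·8/31=178/31; d'=(-24−1·244/31)/(178/31)=-494/89
back: M3=-494/89
back: M2=244/31−8/31·-494/89=828/89
back: M1=-1/2−1/8·828/89=-148/89
M: M0=0, M1=-148/89, M2=828/89, M3=-494/89, M4=0
seg 0: a=1, c=M0/2=0, d=(M1−M0)/(6·3)=-74/801, b=Δ0−h0·(2M0+M1)/6=-134/267
seg 1: a=-3, c=M1/2=-74/89, d=(M2−M1)/(6·1)=488/267, b=Δ1−h1·(2M1+M2)/6=-800/267
seg 2: a=-5, c=M2/2=414/89, d=(M3−M2)/(6·1)=-661/267, b=Δ2−h2·(2M2+M3)/6=220/267
seg 3: a=-2, c=M3/2=-247/89, d=(M4−M3)/(6·2)=247/534, b=Δ3−h3·(2M3+M4)/6=721/267
t_q=13/4 → seg 1, τ=1/4; S=-3+-800/267·τ+-74/89·τ²+488/267·τ³=-1343/356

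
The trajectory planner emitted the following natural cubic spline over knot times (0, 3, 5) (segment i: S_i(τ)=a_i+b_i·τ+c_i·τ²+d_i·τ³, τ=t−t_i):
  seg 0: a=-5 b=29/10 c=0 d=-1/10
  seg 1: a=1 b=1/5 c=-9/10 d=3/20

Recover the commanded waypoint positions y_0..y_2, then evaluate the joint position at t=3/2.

y_0 = S_0(0) = a_0 = -5
y_1 = S_1(0) = a_1 = 1
y_2 = S_1(2) = -1
t_q=3/2 is in segment 0 (τ=3/2); S_0(τ)=-79/80

y_0=-5 y_1=1 y_2=-1
S(3/2) = -79/80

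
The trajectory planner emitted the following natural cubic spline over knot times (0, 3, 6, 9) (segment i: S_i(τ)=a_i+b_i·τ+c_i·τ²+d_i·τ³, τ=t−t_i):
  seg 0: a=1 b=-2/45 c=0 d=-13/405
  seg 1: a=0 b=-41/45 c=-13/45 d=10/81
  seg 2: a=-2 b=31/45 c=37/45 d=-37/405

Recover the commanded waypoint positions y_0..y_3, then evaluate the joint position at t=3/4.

y_0=1 y_1=0 y_2=-2 y_3=5
S(3/4) = 61/64

y_0 = S_0(0) = a_0 = 1
y_1 = S_1(0) = a_1 = 0
y_2 = S_2(0) = a_2 = -2
y_3 = S_2(3) = 5
t_q=3/4 is in segment 0 (τ=3/4); S_0(τ)=61/64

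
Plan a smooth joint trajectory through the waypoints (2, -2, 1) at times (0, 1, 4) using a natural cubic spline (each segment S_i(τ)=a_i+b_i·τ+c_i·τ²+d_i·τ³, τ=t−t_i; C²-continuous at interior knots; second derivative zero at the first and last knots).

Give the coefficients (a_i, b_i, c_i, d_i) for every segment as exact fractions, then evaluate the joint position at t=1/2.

Δ: Δ0=-4, Δ1=1
row 1: diag=8, rhs=30; c'=3/8, d'=15/4
back: M1=15/4
M: M0=0, M1=15/4, M2=0
seg 0: a=2, c=M0/2=0, d=(M1−M0)/(6·1)=5/8, b=Δ0−h0·(2M0+M1)/6=-37/8
seg 1: a=-2, c=M1/2=15/8, d=(M2−M1)/(6·3)=-5/24, b=Δ1−h1·(2M1+M2)/6=-11/4
t_q=1/2 → seg 0, τ=1/2; S=2+-37/8·τ+0·τ²+5/8·τ³=-15/64

  seg 0: a=2 b=-37/8 c=0 d=5/8
  seg 1: a=-2 b=-11/4 c=15/8 d=-5/24
S(1/2) = -15/64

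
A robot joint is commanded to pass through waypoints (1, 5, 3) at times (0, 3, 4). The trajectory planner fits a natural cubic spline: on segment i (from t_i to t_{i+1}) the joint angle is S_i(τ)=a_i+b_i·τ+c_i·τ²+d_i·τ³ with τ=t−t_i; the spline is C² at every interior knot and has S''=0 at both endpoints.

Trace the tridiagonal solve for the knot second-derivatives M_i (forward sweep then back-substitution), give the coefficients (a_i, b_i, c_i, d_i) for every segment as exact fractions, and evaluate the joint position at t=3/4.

  seg 0: a=1 b=31/12 c=0 d=-5/36
  seg 1: a=5 b=-7/6 c=-5/4 d=5/12
S(3/4) = 737/256

Δ: Δ0=4/3, Δ1=-2
row 1: diag=8, rhs=-20; c'=1/8, d'=-5/2
back: M1=-5/2
M: M0=0, M1=-5/2, M2=0
seg 0: a=1, c=M0/2=0, d=(M1−M0)/(6·3)=-5/36, b=Δ0−h0·(2M0+M1)/6=31/12
seg 1: a=5, c=M1/2=-5/4, d=(M2−M1)/(6·1)=5/12, b=Δ1−h1·(2M1+M2)/6=-7/6
t_q=3/4 → seg 0, τ=3/4; S=1+31/12·τ+0·τ²+-5/36·τ³=737/256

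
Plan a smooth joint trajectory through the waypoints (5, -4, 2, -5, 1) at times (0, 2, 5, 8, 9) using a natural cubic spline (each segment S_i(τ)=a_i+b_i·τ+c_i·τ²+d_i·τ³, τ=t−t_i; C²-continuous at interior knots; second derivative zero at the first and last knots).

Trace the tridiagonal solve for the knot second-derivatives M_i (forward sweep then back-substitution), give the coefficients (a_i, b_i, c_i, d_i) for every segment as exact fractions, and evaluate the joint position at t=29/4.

Δ: Δ0=-9/2, Δ1=2, Δ2=-7/3, Δ3=6
row 1: diag=10, rhs=39; c'=3/10, d'=39/10
row 2: denom=12−3·3/10=111/10; d'=(-26−3·39/10)/(111/10)=-377/111
row 3: denom=8−3·10/37=266/37; d'=(50−3·-377/111)/(266/37)=2227/266
back: M3=2227/266
back: M2=-377/111−10/37·2227/266=-2258/399
back: M1=39/10−3/10·-2258/399=1489/266
M: M0=0, M1=1489/266, M2=-2258/399, M3=2227/266, M4=0
seg 0: a=5, c=M0/2=0, d=(M1−M0)/(6·2)=1489/3192, b=Δ0−h0·(2M0+M1)/6=-2540/399
seg 1: a=-4, c=M1/2=1489/532, d=(M2−M1)/(6·3)=-8983/14364, b=Δ1−h1·(2M1+M2)/6=-613/798
seg 2: a=2, c=M2/2=-1129/399, d=(M3−M2)/(6·3)=11197/14364, b=Δ2−h2·(2M2+M3)/6=-1373/1596
seg 3: a=-5, c=M3/2=2227/532, d=(M4−M3)/(6·1)=-2227/1596, b=Δ3−h3·(2M3+M4)/6=2561/798
t_q=29/4 → seg 2, τ=9/4; S=2+-1373/1596·τ+-1129/399·τ²+11197/14364·τ³=-9643/1792

  seg 0: a=5 b=-2540/399 c=0 d=1489/3192
  seg 1: a=-4 b=-613/798 c=1489/532 d=-8983/14364
  seg 2: a=2 b=-1373/1596 c=-1129/399 d=11197/14364
  seg 3: a=-5 b=2561/798 c=2227/532 d=-2227/1596
S(29/4) = -9643/1792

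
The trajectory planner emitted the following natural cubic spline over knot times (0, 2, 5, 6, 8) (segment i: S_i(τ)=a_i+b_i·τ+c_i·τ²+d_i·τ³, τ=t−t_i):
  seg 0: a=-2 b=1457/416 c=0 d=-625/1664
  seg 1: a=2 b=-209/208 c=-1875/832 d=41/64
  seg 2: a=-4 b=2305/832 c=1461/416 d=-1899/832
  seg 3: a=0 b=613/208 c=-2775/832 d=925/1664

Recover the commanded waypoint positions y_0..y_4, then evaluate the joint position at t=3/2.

y_0 = S_0(0) = a_0 = -2
y_1 = S_1(0) = a_1 = 2
y_2 = S_2(0) = a_2 = -4
y_3 = S_3(0) = a_3 = 0
y_4 = S_3(2) = -3
t_q=3/2 is in segment 0 (τ=3/2); S_0(τ)=26437/13312

y_0=-2 y_1=2 y_2=-4 y_3=0 y_4=-3
S(3/2) = 26437/13312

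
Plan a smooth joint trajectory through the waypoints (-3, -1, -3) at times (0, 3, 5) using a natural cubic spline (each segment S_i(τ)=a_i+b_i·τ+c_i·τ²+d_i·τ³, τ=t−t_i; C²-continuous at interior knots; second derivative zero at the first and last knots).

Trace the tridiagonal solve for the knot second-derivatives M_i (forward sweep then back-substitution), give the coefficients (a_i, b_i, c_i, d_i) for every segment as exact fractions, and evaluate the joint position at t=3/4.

Δ: Δ0=2/3, Δ1=-1
row 1: diag=10, rhs=-10; c'=1/5, d'=-1
back: M1=-1
M: M0=0, M1=-1, M2=0
seg 0: a=-3, c=M0/2=0, d=(M1−M0)/(6·3)=-1/18, b=Δ0−h0·(2M0+M1)/6=7/6
seg 1: a=-1, c=M1/2=-1/2, d=(M2−M1)/(6·2)=1/12, b=Δ1−h1·(2M1+M2)/6=-1/3
t_q=3/4 → seg 0, τ=3/4; S=-3+7/6·τ+0·τ²+-1/18·τ³=-275/128

  seg 0: a=-3 b=7/6 c=0 d=-1/18
  seg 1: a=-1 b=-1/3 c=-1/2 d=1/12
S(3/4) = -275/128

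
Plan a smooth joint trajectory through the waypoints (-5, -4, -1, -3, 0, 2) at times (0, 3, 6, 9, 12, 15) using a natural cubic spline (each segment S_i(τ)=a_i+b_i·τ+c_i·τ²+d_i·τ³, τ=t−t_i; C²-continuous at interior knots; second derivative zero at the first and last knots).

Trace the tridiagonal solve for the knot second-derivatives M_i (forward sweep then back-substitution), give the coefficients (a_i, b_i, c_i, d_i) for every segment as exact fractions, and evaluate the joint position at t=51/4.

  seg 0: a=-5 b=1/627 c=0 d=208/5643
  seg 1: a=-4 b=625/627 c=208/627 d=-622/5643
  seg 2: a=-1 b=7/627 c=-138/209 d=43/297
  seg 3: a=-3 b=-26/627 c=403/627 d=-556/5643
  seg 4: a=0 b=724/627 c=-51/209 d=17/627
S(51/4) = 9901/13376

Δ: Δ0=1/3, Δ1=1, Δ2=-2/3, Δ3=1, Δ4=2/3
row 1: diag=12, rhs=4; c'=1/4, d'=1/3
row 2: denom=12−3·1/4=45/4; d'=(-10−3·1/3)/(45/4)=-44/45
row 3: denom=12−3·4/15=56/5; d'=(10−3·-44/45)/(56/5)=97/84
row 4: denom=12−3·15/56=627/56; d'=(-2−3·97/84)/(627/56)=-102/209
back: M4=-102/209
back: M3=97/84−15/56·-102/209=806/627
back: M2=-44/45−4/15·806/627=-276/209
back: M1=1/3−1/4·-276/209=416/627
M: M0=0, M1=416/627, M2=-276/209, M3=806/627, M4=-102/209, M5=0
seg 0: a=-5, c=M0/2=0, d=(M1−M0)/(6·3)=208/5643, b=Δ0−h0·(2M0+M1)/6=1/627
seg 1: a=-4, c=M1/2=208/627, d=(M2−M1)/(6·3)=-622/5643, b=Δ1−h1·(2M1+M2)/6=625/627
seg 2: a=-1, c=M2/2=-138/209, d=(M3−M2)/(6·3)=43/297, b=Δ2−h2·(2M2+M3)/6=7/627
seg 3: a=-3, c=M3/2=403/627, d=(M4−M3)/(6·3)=-556/5643, b=Δ3−h3·(2M3+M4)/6=-26/627
seg 4: a=0, c=M4/2=-51/209, d=(M5−M4)/(6·3)=17/627, b=Δ4−h4·(2M4+M5)/6=724/627
t_q=51/4 → seg 4, τ=3/4; S=0+724/627·τ+-51/209·τ²+17/627·τ³=9901/13376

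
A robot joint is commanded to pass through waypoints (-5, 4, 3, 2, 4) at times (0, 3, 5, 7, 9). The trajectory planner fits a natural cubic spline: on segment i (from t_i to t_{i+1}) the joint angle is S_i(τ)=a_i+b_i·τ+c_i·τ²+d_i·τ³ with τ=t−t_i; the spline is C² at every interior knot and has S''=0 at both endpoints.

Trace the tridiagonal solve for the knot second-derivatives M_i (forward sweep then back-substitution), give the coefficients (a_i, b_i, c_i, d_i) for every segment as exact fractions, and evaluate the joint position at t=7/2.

  seg 0: a=-5 b=579/142 c=0 d=-17/142
  seg 1: a=4 b=60/71 c=-153/142 d=115/568
  seg 2: a=3 b=-147/142 c=39/284 d=37/568
  seg 3: a=2 b=21/71 c=75/142 d=-25/284
S(7/2) = 18987/4544

Δ: Δ0=3, Δ1=-1/2, Δ2=-1/2, Δ3=1
row 1: diag=10, rhs=-21; c'=1/5, d'=-21/10
row 2: denom=8−2·1/5=38/5; d'=(0−2·-21/10)/(38/5)=21/38
row 3: denom=8−2·5/19=142/19; d'=(9−2·21/38)/(142/19)=75/71
back: M3=75/71
back: M2=21/38−5/19·75/71=39/142
back: M1=-21/10−1/5·39/142=-153/71
M: M0=0, M1=-153/71, M2=39/142, M3=75/71, M4=0
seg 0: a=-5, c=M0/2=0, d=(M1−M0)/(6·3)=-17/142, b=Δ0−h0·(2M0+M1)/6=579/142
seg 1: a=4, c=M1/2=-153/142, d=(M2−M1)/(6·2)=115/568, b=Δ1−h1·(2M1+M2)/6=60/71
seg 2: a=3, c=M2/2=39/284, d=(M3−M2)/(6·2)=37/568, b=Δ2−h2·(2M2+M3)/6=-147/142
seg 3: a=2, c=M3/2=75/142, d=(M4−M3)/(6·2)=-25/284, b=Δ3−h3·(2M3+M4)/6=21/71
t_q=7/2 → seg 1, τ=1/2; S=4+60/71·τ+-153/142·τ²+115/568·τ³=18987/4544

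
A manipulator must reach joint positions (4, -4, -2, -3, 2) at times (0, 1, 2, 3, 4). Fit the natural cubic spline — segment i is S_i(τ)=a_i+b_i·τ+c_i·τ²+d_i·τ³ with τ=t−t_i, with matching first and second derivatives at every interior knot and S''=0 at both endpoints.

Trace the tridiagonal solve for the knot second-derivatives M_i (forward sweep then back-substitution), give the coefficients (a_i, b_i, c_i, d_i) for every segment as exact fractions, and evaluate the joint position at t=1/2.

Δ: Δ0=-8, Δ1=2, Δ2=-1, Δ3=5
row 1: diag=4, rhs=60; c'=1/4, d'=15
row 2: denom=4−1·1/4=15/4; d'=(-18−1·15)/(15/4)=-44/5
row 3: denom=4−1·4/15=56/15; d'=(36−1·-44/5)/(56/15)=12
back: M3=12
back: M2=-44/5−4/15·12=-12
back: M1=15−1/4·-12=18
M: M0=0, M1=18, M2=-12, M3=12, M4=0
seg 0: a=4, c=M0/2=0, d=(M1−M0)/(6·1)=3, b=Δ0−h0·(2M0+M1)/6=-11
seg 1: a=-4, c=M1/2=9, d=(M2−M1)/(6·1)=-5, b=Δ1−h1·(2M1+M2)/6=-2
seg 2: a=-2, c=M2/2=-6, d=(M3−M2)/(6·1)=4, b=Δ2−h2·(2M2+M3)/6=1
seg 3: a=-3, c=M3/2=6, d=(M4−M3)/(6·1)=-2, b=Δ3−h3·(2M3+M4)/6=1
t_q=1/2 → seg 0, τ=1/2; S=4+-11·τ+0·τ²+3·τ³=-9/8

  seg 0: a=4 b=-11 c=0 d=3
  seg 1: a=-4 b=-2 c=9 d=-5
  seg 2: a=-2 b=1 c=-6 d=4
  seg 3: a=-3 b=1 c=6 d=-2
S(1/2) = -9/8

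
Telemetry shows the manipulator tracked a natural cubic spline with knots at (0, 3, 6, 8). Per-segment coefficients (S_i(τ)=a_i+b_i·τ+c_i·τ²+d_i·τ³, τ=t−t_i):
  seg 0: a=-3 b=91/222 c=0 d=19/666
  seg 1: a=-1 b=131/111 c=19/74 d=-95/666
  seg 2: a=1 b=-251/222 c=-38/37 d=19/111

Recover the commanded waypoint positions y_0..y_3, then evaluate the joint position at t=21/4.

y_0=-3 y_1=-1 y_2=1 y_3=-4
S(21/4) = 6301/4736

y_0 = S_0(0) = a_0 = -3
y_1 = S_1(0) = a_1 = -1
y_2 = S_2(0) = a_2 = 1
y_3 = S_2(2) = -4
t_q=21/4 is in segment 1 (τ=9/4); S_1(τ)=6301/4736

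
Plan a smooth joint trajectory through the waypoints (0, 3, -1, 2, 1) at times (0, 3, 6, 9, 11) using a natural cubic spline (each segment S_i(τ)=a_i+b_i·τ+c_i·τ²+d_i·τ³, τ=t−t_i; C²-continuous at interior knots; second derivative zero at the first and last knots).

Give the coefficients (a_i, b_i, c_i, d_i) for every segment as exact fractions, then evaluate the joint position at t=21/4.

Δ: Δ0=1, Δ1=-4/3, Δ2=1, Δ3=-1/2
row 1: diag=12, rhs=-14; c'=1/4, d'=-7/6
row 2: denom=12−3·1/4=45/4; d'=(14−3·-7/6)/(45/4)=14/9
row 3: denom=10−3·4/15=46/5; d'=(-9−3·14/9)/(46/5)=-205/138
back: M3=-205/138
back: M2=14/9−4/15·-205/138=404/207
back: M1=-7/6−1/4·404/207=-685/414
M: M0=0, M1=-685/414, M2=404/207, M3=-205/138, M4=0
seg 0: a=0, c=M0/2=0, d=(M1−M0)/(6·3)=-685/7452, b=Δ0−h0·(2M0+M1)/6=1513/828
seg 1: a=3, c=M1/2=-685/828, d=(M2−M1)/(6·3)=1493/7452, b=Δ1−h1·(2M1+M2)/6=-271/414
seg 2: a=-1, c=M2/2=202/207, d=(M3−M2)/(6·3)=-1423/7452, b=Δ2−h2·(2M2+M3)/6=-173/828
seg 3: a=2, c=M3/2=-205/276, d=(M4−M3)/(6·2)=205/1656, b=Δ3−h3·(2M3+M4)/6=203/414
t_q=21/4 → seg 1, τ=9/4; S=3+-271/414·τ+-685/828·τ²+1493/7452·τ³=-97/256

  seg 0: a=0 b=1513/828 c=0 d=-685/7452
  seg 1: a=3 b=-271/414 c=-685/828 d=1493/7452
  seg 2: a=-1 b=-173/828 c=202/207 d=-1423/7452
  seg 3: a=2 b=203/414 c=-205/276 d=205/1656
S(21/4) = -97/256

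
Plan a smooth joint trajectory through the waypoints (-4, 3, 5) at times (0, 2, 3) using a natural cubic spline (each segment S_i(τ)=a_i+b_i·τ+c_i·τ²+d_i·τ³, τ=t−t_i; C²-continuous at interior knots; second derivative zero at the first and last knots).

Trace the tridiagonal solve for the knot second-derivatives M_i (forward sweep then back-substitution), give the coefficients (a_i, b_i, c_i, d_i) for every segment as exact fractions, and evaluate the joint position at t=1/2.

Δ: Δ0=7/2, Δ1=2
row 1: diag=6, rhs=-9; c'=1/6, d'=-3/2
back: M1=-3/2
M: M0=0, M1=-3/2, M2=0
seg 0: a=-4, c=M0/2=0, d=(M1−M0)/(6·2)=-1/8, b=Δ0−h0·(2M0+M1)/6=4
seg 1: a=3, c=M1/2=-3/4, d=(M2−M1)/(6·1)=1/4, b=Δ1−h1·(2M1+M2)/6=5/2
t_q=1/2 → seg 0, τ=1/2; S=-4+4·τ+0·τ²+-1/8·τ³=-129/64

  seg 0: a=-4 b=4 c=0 d=-1/8
  seg 1: a=3 b=5/2 c=-3/4 d=1/4
S(1/2) = -129/64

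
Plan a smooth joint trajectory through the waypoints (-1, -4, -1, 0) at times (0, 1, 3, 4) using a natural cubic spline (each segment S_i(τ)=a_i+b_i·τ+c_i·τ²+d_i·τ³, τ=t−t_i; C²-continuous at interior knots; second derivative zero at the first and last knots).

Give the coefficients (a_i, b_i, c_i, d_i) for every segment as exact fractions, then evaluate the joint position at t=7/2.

Δ: Δ0=-3, Δ1=3/2, Δ2=1
row 1: diag=6, rhs=27; c'=1/3, d'=9/2
row 2: denom=6−2·1/3=16/3; d'=(-3−2·9/2)/(16/3)=-9/4
back: M2=-9/4
back: M1=9/2−1/3·-9/4=21/4
M: M0=0, M1=21/4, M2=-9/4, M3=0
seg 0: a=-1, c=M0/2=0, d=(M1−M0)/(6·1)=7/8, b=Δ0−h0·(2M0+M1)/6=-31/8
seg 1: a=-4, c=M1/2=21/8, d=(M2−M1)/(6·2)=-5/8, b=Δ1−h1·(2M1+M2)/6=-5/4
seg 2: a=-1, c=M2/2=-9/8, d=(M3−M2)/(6·1)=3/8, b=Δ2−h2·(2M2+M3)/6=7/4
t_q=7/2 → seg 2, τ=1/2; S=-1+7/4·τ+-9/8·τ²+3/8·τ³=-23/64

  seg 0: a=-1 b=-31/8 c=0 d=7/8
  seg 1: a=-4 b=-5/4 c=21/8 d=-5/8
  seg 2: a=-1 b=7/4 c=-9/8 d=3/8
S(7/2) = -23/64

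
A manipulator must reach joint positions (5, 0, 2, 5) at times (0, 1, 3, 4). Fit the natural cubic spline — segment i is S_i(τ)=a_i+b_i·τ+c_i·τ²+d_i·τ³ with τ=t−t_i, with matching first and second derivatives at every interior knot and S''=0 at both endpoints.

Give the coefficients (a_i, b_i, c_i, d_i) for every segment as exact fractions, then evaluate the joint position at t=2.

  seg 0: a=5 b=-6 c=0 d=1
  seg 1: a=0 b=-3 c=3 d=-1/2
  seg 2: a=2 b=3 c=0 d=0
S(2) = -1/2

Δ: Δ0=-5, Δ1=1, Δ2=3
row 1: diag=6, rhs=36; c'=1/3, d'=6
row 2: denom=6−2·1/3=16/3; d'=(12−2·6)/(16/3)=0
back: M2=0
back: M1=6−1/3·0=6
M: M0=0, M1=6, M2=0, M3=0
seg 0: a=5, c=M0/2=0, d=(M1−M0)/(6·1)=1, b=Δ0−h0·(2M0+M1)/6=-6
seg 1: a=0, c=M1/2=3, d=(M2−M1)/(6·2)=-1/2, b=Δ1−h1·(2M1+M2)/6=-3
seg 2: a=2, c=M2/2=0, d=(M3−M2)/(6·1)=0, b=Δ2−h2·(2M2+M3)/6=3
t_q=2 → seg 1, τ=1; S=0+-3·τ+3·τ²+-1/2·τ³=-1/2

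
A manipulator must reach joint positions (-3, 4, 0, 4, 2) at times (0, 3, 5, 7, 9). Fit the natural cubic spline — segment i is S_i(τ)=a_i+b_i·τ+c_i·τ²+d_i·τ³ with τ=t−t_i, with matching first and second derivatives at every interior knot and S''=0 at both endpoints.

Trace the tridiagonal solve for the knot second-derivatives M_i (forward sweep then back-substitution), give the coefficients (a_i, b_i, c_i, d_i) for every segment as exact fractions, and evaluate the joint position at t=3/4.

  seg 0: a=-3 b=875/213 c=0 d=-14/71
  seg 1: a=4 b=-259/213 c=-126/71 d=589/852
  seg 2: a=0 b=-4/213 c=337/142 d=-581/852
  seg 3: a=4 b=275/213 c=-122/71 d=61/213
S(3/4) = -5/2272

Δ: Δ0=7/3, Δ1=-2, Δ2=2, Δ3=-1
row 1: diag=10, rhs=-26; c'=1/5, d'=-13/5
row 2: denom=8−2·1/5=38/5; d'=(24−2·-13/5)/(38/5)=73/19
row 3: denom=8−2·5/19=142/19; d'=(-18−2·73/19)/(142/19)=-244/71
back: M3=-244/71
back: M2=73/19−5/19·-244/71=337/71
back: M1=-13/5−1/5·337/71=-252/71
M: M0=0, M1=-252/71, M2=337/71, M3=-244/71, M4=0
seg 0: a=-3, c=M0/2=0, d=(M1−M0)/(6·3)=-14/71, b=Δ0−h0·(2M0+M1)/6=875/213
seg 1: a=4, c=M1/2=-126/71, d=(M2−M1)/(6·2)=589/852, b=Δ1−h1·(2M1+M2)/6=-259/213
seg 2: a=0, c=M2/2=337/142, d=(M3−M2)/(6·2)=-581/852, b=Δ2−h2·(2M2+M3)/6=-4/213
seg 3: a=4, c=M3/2=-122/71, d=(M4−M3)/(6·2)=61/213, b=Δ3−h3·(2M3+M4)/6=275/213
t_q=3/4 → seg 0, τ=3/4; S=-3+875/213·τ+0·τ²+-14/71·τ³=-5/2272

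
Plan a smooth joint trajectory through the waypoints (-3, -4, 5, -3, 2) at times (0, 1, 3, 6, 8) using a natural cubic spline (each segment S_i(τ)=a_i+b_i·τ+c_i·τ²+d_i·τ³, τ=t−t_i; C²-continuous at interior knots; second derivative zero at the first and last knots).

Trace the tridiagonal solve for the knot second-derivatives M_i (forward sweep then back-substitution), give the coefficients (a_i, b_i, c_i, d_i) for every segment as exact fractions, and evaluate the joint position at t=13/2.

Δ: Δ0=-1, Δ1=9/2, Δ2=-8/3, Δ3=5/2
row 1: diag=6, rhs=33; c'=1/3, d'=11/2
row 2: denom=10−2·1/3=28/3; d'=(-43−2·11/2)/(28/3)=-81/14
row 3: denom=10−3·9/28=253/28; d'=(31−3·-81/14)/(253/28)=1354/253
back: M3=1354/253
back: M2=-81/14−9/28·1354/253=-1899/253
back: M1=11/2−1/3·-1899/253=4049/506
M: M0=0, M1=4049/506, M2=-1899/253, M3=1354/253, M4=0
seg 0: a=-3, c=M0/2=0, d=(M1−M0)/(6·1)=4049/3036, b=Δ0−h0·(2M0+M1)/6=-7085/3036
seg 1: a=-4, c=M1/2=4049/1012, d=(M2−M1)/(6·2)=-7847/6072, b=Δ1−h1·(2M1+M2)/6=2531/1518
seg 2: a=5, c=M2/2=-1899/506, d=(M3−M2)/(6·3)=3253/4554, b=Δ2−h2·(2M2+M3)/6=1642/759
seg 3: a=-3, c=M3/2=677/253, d=(M4−M3)/(6·2)=-677/1518, b=Δ3−h3·(2M3+M4)/6=-1621/1518
t_q=13/2 → seg 3, τ=1/2; S=-3+-1621/1518·τ+677/253·τ²+-677/1518·τ³=-11823/4048

  seg 0: a=-3 b=-7085/3036 c=0 d=4049/3036
  seg 1: a=-4 b=2531/1518 c=4049/1012 d=-7847/6072
  seg 2: a=5 b=1642/759 c=-1899/506 d=3253/4554
  seg 3: a=-3 b=-1621/1518 c=677/253 d=-677/1518
S(13/2) = -11823/4048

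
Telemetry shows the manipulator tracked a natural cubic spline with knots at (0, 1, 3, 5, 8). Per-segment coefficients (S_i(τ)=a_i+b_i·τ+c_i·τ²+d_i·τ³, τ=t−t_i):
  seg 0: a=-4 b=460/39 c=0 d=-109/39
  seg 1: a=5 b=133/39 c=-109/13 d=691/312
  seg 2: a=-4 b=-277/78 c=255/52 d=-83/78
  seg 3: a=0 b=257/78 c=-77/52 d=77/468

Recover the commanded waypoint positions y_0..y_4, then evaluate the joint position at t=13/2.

y_0=-4 y_1=5 y_2=-4 y_3=0 y_4=1
S(13/2) = 901/416

y_0 = S_0(0) = a_0 = -4
y_1 = S_1(0) = a_1 = 5
y_2 = S_2(0) = a_2 = -4
y_3 = S_3(0) = a_3 = 0
y_4 = S_3(3) = 1
t_q=13/2 is in segment 3 (τ=3/2); S_3(τ)=901/416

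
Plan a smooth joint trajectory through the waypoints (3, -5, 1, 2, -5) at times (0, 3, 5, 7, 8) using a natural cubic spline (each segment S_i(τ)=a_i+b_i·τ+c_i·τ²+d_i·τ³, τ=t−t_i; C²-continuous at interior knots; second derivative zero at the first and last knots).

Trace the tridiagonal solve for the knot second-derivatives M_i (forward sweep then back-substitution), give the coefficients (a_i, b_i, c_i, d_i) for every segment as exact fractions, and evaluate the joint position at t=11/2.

Δ: Δ0=-8/3, Δ1=3, Δ2=1/2, Δ3=-7
row 1: diag=10, rhs=34; c'=1/5, d'=17/5
row 2: denom=8−2·1/5=38/5; d'=(-15−2·17/5)/(38/5)=-109/38
row 3: denom=6−2·5/19=104/19; d'=(-45−2·-109/38)/(104/19)=-373/52
back: M3=-373/52
back: M2=-109/38−5/19·-373/52=-51/52
back: M1=17/5−1/5·-51/52=187/52
M: M0=0, M1=187/52, M2=-51/52, M3=-373/52, M4=0
seg 0: a=3, c=M0/2=0, d=(M1−M0)/(6·3)=187/936, b=Δ0−h0·(2M0+M1)/6=-1393/312
seg 1: a=-5, c=M1/2=187/104, d=(M2−M1)/(6·2)=-119/312, b=Δ1−h1·(2M1+M2)/6=145/156
seg 2: a=1, c=M2/2=-51/104, d=(M3−M2)/(6·2)=-161/312, b=Δ2−h2·(2M2+M3)/6=553/156
seg 3: a=2, c=M3/2=-373/104, d=(M4−M3)/(6·1)=373/312, b=Δ3−h3·(2M3+M4)/6=-719/156
t_q=11/2 → seg 2, τ=1/2; S=1+553/156·τ+-51/104·τ²+-161/312·τ³=2151/832

  seg 0: a=3 b=-1393/312 c=0 d=187/936
  seg 1: a=-5 b=145/156 c=187/104 d=-119/312
  seg 2: a=1 b=553/156 c=-51/104 d=-161/312
  seg 3: a=2 b=-719/156 c=-373/104 d=373/312
S(11/2) = 2151/832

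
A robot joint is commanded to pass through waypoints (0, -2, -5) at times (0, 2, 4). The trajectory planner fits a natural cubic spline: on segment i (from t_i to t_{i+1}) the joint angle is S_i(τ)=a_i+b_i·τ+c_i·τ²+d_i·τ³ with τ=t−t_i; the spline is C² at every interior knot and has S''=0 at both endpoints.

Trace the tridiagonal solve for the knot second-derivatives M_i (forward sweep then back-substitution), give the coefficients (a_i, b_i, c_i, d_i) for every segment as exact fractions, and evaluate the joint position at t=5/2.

Δ: Δ0=-1, Δ1=-3/2
row 1: diag=8, rhs=-3; c'=1/4, d'=-3/8
back: M1=-3/8
M: M0=0, M1=-3/8, M2=0
seg 0: a=0, c=M0/2=0, d=(M1−M0)/(6·2)=-1/32, b=Δ0−h0·(2M0+M1)/6=-7/8
seg 1: a=-2, c=M1/2=-3/16, d=(M2−M1)/(6·2)=1/32, b=Δ1−h1·(2M1+M2)/6=-5/4
t_q=5/2 → seg 1, τ=1/2; S=-2+-5/4·τ+-3/16·τ²+1/32·τ³=-683/256

  seg 0: a=0 b=-7/8 c=0 d=-1/32
  seg 1: a=-2 b=-5/4 c=-3/16 d=1/32
S(5/2) = -683/256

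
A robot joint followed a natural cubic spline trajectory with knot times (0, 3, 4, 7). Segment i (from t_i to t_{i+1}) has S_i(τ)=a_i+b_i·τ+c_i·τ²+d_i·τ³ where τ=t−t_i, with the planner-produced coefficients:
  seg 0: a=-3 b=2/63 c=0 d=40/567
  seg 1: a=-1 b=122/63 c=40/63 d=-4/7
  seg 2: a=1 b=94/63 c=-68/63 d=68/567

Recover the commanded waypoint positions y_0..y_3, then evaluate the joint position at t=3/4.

y_0=-3 y_1=-1 y_2=1 y_3=-1
S(3/4) = -165/56

y_0 = S_0(0) = a_0 = -3
y_1 = S_1(0) = a_1 = -1
y_2 = S_2(0) = a_2 = 1
y_3 = S_2(3) = -1
t_q=3/4 is in segment 0 (τ=3/4); S_0(τ)=-165/56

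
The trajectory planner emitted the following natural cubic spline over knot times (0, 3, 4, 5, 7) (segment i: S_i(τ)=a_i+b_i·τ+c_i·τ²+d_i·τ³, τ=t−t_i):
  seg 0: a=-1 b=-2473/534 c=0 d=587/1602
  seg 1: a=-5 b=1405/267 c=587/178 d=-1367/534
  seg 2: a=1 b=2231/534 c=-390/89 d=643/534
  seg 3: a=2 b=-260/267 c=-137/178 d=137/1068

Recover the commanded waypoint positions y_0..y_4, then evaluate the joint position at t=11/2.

y_0=-1 y_1=-5 y_2=1 y_3=2 y_4=-2
S(11/2) = 3807/2848

y_0 = S_0(0) = a_0 = -1
y_1 = S_1(0) = a_1 = -5
y_2 = S_2(0) = a_2 = 1
y_3 = S_3(0) = a_3 = 2
y_4 = S_3(2) = -2
t_q=11/2 is in segment 3 (τ=1/2); S_3(τ)=3807/2848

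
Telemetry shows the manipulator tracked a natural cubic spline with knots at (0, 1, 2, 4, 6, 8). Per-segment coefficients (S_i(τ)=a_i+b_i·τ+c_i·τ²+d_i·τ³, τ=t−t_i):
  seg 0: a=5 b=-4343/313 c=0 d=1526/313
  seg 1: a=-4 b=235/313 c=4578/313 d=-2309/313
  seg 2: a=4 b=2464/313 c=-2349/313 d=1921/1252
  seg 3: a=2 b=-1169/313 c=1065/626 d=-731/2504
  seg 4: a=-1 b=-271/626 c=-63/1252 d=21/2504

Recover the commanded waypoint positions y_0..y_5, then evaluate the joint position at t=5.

y_0 = S_0(0) = a_0 = 5
y_1 = S_1(0) = a_1 = -4
y_2 = S_2(0) = a_2 = 4
y_3 = S_3(0) = a_3 = 2
y_4 = S_4(0) = a_4 = -1
y_5 = S_4(2) = -2
t_q=5 is in segment 3 (τ=1); S_3(τ)=-815/2504

y_0=5 y_1=-4 y_2=4 y_3=2 y_4=-1 y_5=-2
S(5) = -815/2504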